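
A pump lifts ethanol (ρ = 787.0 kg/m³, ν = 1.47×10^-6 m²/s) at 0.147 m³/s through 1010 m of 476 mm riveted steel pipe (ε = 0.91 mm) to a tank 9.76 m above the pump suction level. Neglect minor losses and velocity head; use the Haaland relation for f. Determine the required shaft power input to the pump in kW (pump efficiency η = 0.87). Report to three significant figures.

P_shaft ≈ 15.0 kW

V = 4Q/(πD²) = 0.8261 m/s; Re = 2.67×10^5; ε/D = 0.00191; f = 0.02380
h_f = f(L/D)V²/2g = 1.756 m
Total head H = z + h_f = 9.76 + 1.756 = 11.52 m
P_hyd = ρgQH = 787.0·9.81·0.147·11.52 = 13.07 kW
P_shaft = P_hyd/η = 13.07/0.87 = 15.02 kW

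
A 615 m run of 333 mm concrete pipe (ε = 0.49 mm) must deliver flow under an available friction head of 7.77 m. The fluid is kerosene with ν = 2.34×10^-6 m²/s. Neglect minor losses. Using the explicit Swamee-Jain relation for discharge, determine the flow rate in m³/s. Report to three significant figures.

Swamee-Jain (Type II): Q = -0.965·√(gD⁵h_f/L)·ln[ε/(3.7D) + √(3.17ν²L/(gD³h_f))]
√(gD⁵h_f/L) = √(9.81·0.333⁵·7.77/615) = 0.02253
ε/(3.7D) = 3.98×10^-4; √(3.17ν²L/(gD³h_f)) = 6.16×10^-5
Q = -0.965·0.02253·ln(4.593×10^-4) = 0.1671 m³/s
Check: V = 1.92 m/s, Re = 2.73×10^5, f = 0.02259, h_f = 7.83 m ≈ 7.77 m ✓

Q ≈ 0.167 m³/s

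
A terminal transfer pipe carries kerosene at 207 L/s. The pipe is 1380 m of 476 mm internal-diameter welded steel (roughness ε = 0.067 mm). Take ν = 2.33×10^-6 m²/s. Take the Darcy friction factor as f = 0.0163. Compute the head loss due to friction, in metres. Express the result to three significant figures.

h_f ≈ 3.26 m

V = 4Q/(πD²) = 4·0.207/(π·0.476²) = 1.163 m/s
h_f = f(L/D)V²/(2g) = 0.01630·(1380/0.476)·1.163²/(2·9.81) = 3.259 m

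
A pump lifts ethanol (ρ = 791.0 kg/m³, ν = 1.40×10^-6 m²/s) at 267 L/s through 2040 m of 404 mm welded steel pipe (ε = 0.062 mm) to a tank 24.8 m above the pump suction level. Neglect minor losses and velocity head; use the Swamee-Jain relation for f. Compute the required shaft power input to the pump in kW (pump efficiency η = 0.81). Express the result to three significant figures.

V = 4Q/(πD²) = 2.083 m/s; Re = 6.01×10^5; ε/D = 1.53×10^-4; f = 0.01480
h_f = f(L/D)V²/2g = 16.52 m
Total head H = z + h_f = 24.8 + 16.52 = 41.32 m
P_hyd = ρgQH = 791.0·9.81·0.267·41.32 = 85.62 kW
P_shaft = P_hyd/η = 85.62/0.81 = 105.7 kW

P_shaft ≈ 106 kW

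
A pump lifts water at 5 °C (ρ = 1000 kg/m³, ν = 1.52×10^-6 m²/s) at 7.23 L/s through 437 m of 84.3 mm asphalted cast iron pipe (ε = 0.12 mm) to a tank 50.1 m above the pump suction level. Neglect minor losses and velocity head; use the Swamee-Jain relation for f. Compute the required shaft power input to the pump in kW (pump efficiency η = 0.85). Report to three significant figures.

P_shaft ≈ 5.08 kW

V = 4Q/(πD²) = 1.295 m/s; Re = 7.18×10^4; ε/D = 0.00142; f = 0.02440
h_f = f(L/D)V²/2g = 10.82 m
Total head H = z + h_f = 50.1 + 10.82 = 60.92 m
P_hyd = ρgQH = 1000·9.81·0.00723·60.92 = 4.321 kW
P_shaft = P_hyd/η = 4.321/0.85 = 5.083 kW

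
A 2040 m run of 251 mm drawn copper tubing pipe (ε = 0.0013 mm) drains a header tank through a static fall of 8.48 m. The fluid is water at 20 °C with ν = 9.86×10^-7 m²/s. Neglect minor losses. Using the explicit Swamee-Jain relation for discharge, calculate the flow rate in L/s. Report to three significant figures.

Swamee-Jain (Type II): Q = -0.965·√(gD⁵h_f/L)·ln[ε/(3.7D) + √(3.17ν²L/(gD³h_f))]
√(gD⁵h_f/L) = √(9.81·0.251⁵·8.48/2040) = 0.006374
ε/(3.7D) = 1.40×10^-6; √(3.17ν²L/(gD³h_f)) = 6.91×10^-5
Q = -0.965·0.006374·ln(7.053×10^-5) = 0.05880 m³/s
Check: V = 1.19 m/s, Re = 3.02×10^5, f = 0.01441, h_f = 8.43 m ≈ 8.48 m ✓

Q ≈ 58.8 L/s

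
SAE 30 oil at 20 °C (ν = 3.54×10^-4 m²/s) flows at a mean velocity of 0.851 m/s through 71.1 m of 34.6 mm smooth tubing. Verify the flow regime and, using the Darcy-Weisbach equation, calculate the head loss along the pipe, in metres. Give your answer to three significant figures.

h_f ≈ 58.4 m

Re = VD/ν = 0.851·0.03460/3.54×10^-4 = 83.2 → laminar (Re < 2300)
f = 64/Re = 0.7694
h_f = f(L/D)V²/(2g) = 0.7694·(71.1/0.03460)·0.851²/(2·9.81) = 58.36 m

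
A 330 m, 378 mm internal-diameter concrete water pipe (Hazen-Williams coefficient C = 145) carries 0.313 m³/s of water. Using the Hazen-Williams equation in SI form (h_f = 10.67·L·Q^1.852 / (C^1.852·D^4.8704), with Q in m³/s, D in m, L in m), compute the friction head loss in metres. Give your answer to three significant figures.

h_f ≈ 4.65 m

h_f = 10.67·330·0.313^1.852 / (145^1.852·0.378^4.8704) = 4.649 m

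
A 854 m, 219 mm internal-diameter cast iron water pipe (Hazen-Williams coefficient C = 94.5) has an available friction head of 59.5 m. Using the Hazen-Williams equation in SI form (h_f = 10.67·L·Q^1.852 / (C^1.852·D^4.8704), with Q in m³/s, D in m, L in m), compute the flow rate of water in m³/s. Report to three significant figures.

Rearranging: Q = [h_f·C^1.852·D^4.8704 / (10.67·L)]^(1/1.852)
Q = [59.5·94.5^1.852·0.219^4.8704 / (10.67·854)]^0.540 = 0.1151 m³/s

Q ≈ 0.115 m³/s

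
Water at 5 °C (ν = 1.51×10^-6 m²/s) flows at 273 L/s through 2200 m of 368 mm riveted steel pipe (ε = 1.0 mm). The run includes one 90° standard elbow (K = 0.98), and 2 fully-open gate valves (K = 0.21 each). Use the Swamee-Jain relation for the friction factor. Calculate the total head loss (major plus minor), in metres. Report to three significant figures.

V = 4Q/(πD²) = 2.567 m/s; V²/2g = 0.3358 m
Re = 6.26×10^5, ε/D = 0.00272 → f = 0.02578 (Swamee-Jain)
Major: h_f = f(L/D)·V²/2g = 0.02578·5978·0.3358 = 51.76 m
Minor: ΣK = 1.40; h_m = ΣK·V²/2g = 0.4701 m
Total H_L = 51.76 + 0.4701 = 52.23 m

H_L ≈ 52.2 m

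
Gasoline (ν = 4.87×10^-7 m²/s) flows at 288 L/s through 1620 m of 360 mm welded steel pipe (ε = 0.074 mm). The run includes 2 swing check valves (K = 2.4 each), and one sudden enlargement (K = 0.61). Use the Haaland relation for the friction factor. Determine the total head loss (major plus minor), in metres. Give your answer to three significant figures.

V = 4Q/(πD²) = 2.829 m/s; V²/2g = 0.4080 m
Re = 2.09×10^6, ε/D = 2.06×10^-4 → f = 0.01425 (Haaland)
Major: h_f = f(L/D)·V²/2g = 0.01425·4500·0.4080 = 26.17 m
Minor: ΣK = 5.41; h_m = ΣK·V²/2g = 2.207 m
Total H_L = 26.17 + 2.207 = 28.38 m

H_L ≈ 28.4 m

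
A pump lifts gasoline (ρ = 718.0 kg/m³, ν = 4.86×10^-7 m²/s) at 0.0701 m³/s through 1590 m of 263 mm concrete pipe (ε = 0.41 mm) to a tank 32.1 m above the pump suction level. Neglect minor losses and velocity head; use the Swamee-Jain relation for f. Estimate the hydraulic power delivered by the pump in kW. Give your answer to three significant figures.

P_hyd ≈ 21.5 kW

V = 4Q/(πD²) = 1.290 m/s; Re = 6.98×10^5; ε/D = 0.00156; f = 0.02236
h_f = f(L/D)V²/2g = 11.47 m
Total head H = z + h_f = 32.1 + 11.47 = 43.57 m
P_hyd = ρgQH = 718.0·9.81·0.0701·43.57 = 21.51 kW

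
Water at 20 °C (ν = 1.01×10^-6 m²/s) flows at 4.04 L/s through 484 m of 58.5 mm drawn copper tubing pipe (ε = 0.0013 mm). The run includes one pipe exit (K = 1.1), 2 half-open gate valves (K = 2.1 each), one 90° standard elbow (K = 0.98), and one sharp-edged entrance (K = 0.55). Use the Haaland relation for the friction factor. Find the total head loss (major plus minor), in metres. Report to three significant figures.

V = 4Q/(πD²) = 1.503 m/s; V²/2g = 0.1151 m
Re = 8.71×10^4, ε/D = 2.22×10^-5 → f = 0.01843 (Haaland)
Major: h_f = f(L/D)·V²/2g = 0.01843·8274·0.1151 = 17.56 m
Minor: ΣK = 6.83; h_m = ΣK·V²/2g = 0.7865 m
Total H_L = 17.56 + 0.7865 = 18.34 m

H_L ≈ 18.3 m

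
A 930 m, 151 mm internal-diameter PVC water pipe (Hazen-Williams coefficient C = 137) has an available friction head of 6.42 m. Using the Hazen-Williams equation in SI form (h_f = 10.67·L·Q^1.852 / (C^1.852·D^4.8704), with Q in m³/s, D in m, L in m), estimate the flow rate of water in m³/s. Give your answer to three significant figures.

Rearranging: Q = [h_f·C^1.852·D^4.8704 / (10.67·L)]^(1/1.852)
Q = [6.42·137^1.852·0.151^4.8704 / (10.67·930)]^0.540 = 0.01801 m³/s

Q ≈ 0.0180 m³/s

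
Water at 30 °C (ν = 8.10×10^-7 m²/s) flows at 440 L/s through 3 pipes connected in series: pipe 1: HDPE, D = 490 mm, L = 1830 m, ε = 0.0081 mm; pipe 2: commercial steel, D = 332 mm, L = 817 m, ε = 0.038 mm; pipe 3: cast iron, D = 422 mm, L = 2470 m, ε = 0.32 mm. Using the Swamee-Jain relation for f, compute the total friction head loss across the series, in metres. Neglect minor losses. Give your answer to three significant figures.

H ≈ 109 m

Pipe 1: V = 2.333 m/s, Re = 1.41×10^6, ε/D = 1.65×10^-5, f = 0.01145, h_1 = f(L/D)V²/2g = 11.86 m
Pipe 2: V = 5.083 m/s, Re = 2.08×10^6, ε/D = 1.14×10^-4, f = 0.01310, h_2 = f(L/D)V²/2g = 42.43 m
Pipe 3: V = 3.146 m/s, Re = 1.64×10^6, ε/D = 7.58×10^-4, f = 0.01868, h_3 = f(L/D)V²/2g = 55.15 m
Series → Q common, losses add: H = Σh = 109.4 m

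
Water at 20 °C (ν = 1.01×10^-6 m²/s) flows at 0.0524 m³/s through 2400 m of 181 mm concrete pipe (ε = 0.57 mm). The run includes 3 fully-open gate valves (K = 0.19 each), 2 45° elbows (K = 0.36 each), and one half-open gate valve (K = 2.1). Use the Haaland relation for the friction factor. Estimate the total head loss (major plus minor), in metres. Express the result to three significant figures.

H_L ≈ 76.1 m

V = 4Q/(πD²) = 2.036 m/s; V²/2g = 0.2114 m
Re = 3.65×10^5, ε/D = 0.00315 → f = 0.02690 (Haaland)
Major: h_f = f(L/D)·V²/2g = 0.02690·13260·0.2114 = 75.40 m
Minor: ΣK = 3.39; h_m = ΣK·V²/2g = 0.7166 m
Total H_L = 75.40 + 0.7166 = 76.12 m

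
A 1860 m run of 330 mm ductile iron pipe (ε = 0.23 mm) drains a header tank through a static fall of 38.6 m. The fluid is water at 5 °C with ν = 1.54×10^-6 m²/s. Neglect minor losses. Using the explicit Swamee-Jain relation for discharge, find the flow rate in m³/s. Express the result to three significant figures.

Q ≈ 0.229 m³/s

Swamee-Jain (Type II): Q = -0.965·√(gD⁵h_f/L)·ln[ε/(3.7D) + √(3.17ν²L/(gD³h_f))]
√(gD⁵h_f/L) = √(9.81·0.330⁵·38.6/1860) = 0.02823
ε/(3.7D) = 1.88×10^-4; √(3.17ν²L/(gD³h_f)) = 3.21×10^-5
Q = -0.965·0.02823·ln(2.204×10^-4) = 0.2293 m³/s
Check: V = 2.68 m/s, Re = 5.75×10^5, f = 0.01881, h_f = 38.8 m ≈ 38.6 m ✓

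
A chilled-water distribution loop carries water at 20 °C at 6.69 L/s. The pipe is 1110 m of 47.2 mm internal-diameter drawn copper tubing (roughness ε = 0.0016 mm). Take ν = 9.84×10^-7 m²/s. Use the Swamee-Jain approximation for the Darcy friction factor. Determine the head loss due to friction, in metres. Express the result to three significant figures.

h_f ≈ 282 m

V = 4Q/(πD²) = 4·0.00669/(π·0.0472²) = 3.823 m/s
Re = VD/ν = 3.823·0.0472/9.84×10^-7 = 1.83×10^5 → turbulent
ε/D = 0.0016/47.2 = 3.39×10^-5
Swamee-Jain: f = 0.01609
h_f = f(L/D)V²/(2g) = 0.01609·(1110/0.0472)·3.823²/(2·9.81) = 281.9 m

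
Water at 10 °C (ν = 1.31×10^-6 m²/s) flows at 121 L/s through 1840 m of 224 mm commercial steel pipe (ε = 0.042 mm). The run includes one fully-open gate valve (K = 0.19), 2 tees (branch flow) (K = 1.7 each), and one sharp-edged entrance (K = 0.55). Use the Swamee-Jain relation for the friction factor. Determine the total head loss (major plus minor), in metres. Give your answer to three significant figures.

V = 4Q/(πD²) = 3.070 m/s; V²/2g = 0.4805 m
Re = 5.25×10^5, ε/D = 1.88×10^-4 → f = 0.01533 (Swamee-Jain)
Major: h_f = f(L/D)·V²/2g = 0.01533·8214·0.4805 = 60.50 m
Minor: ΣK = 4.14; h_m = ΣK·V²/2g = 1.989 m
Total H_L = 60.50 + 1.989 = 62.49 m

H_L ≈ 62.5 m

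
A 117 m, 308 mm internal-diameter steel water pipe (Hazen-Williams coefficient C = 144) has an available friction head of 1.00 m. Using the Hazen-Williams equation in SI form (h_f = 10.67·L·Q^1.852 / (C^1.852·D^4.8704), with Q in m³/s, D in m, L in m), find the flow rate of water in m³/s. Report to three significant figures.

Rearranging: Q = [h_f·C^1.852·D^4.8704 / (10.67·L)]^(1/1.852)
Q = [1.00·144^1.852·0.308^4.8704 / (10.67·117)]^0.540 = 0.1385 m³/s

Q ≈ 0.139 m³/s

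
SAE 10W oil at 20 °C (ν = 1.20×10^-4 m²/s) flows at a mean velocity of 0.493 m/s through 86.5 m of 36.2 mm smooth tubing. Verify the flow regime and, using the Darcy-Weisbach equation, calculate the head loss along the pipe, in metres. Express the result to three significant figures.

Re = VD/ν = 0.493·0.03620/1.20×10^-4 = 149 → laminar (Re < 2300)
f = 64/Re = 0.4303
h_f = f(L/D)V²/(2g) = 0.4303·(86.5/0.03620)·0.493²/(2·9.81) = 12.74 m

h_f ≈ 12.7 m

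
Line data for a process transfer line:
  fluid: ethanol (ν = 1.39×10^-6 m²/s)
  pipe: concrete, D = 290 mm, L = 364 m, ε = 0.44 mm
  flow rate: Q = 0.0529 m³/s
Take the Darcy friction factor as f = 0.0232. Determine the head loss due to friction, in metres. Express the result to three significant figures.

h_f ≈ 0.952 m

V = 4Q/(πD²) = 4·0.0529/(π·0.290²) = 0.8009 m/s
h_f = f(L/D)V²/(2g) = 0.02320·(364/0.290)·0.8009²/(2·9.81) = 0.9520 m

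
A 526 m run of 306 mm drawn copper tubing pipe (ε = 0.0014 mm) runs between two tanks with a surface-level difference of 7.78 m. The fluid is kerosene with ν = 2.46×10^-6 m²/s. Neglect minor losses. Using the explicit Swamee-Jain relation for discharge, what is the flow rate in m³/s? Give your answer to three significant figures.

Q ≈ 0.182 m³/s

Swamee-Jain (Type II): Q = -0.965·√(gD⁵h_f/L)·ln[ε/(3.7D) + √(3.17ν²L/(gD³h_f))]
√(gD⁵h_f/L) = √(9.81·0.306⁵·7.78/526) = 0.01973
ε/(3.7D) = 1.24×10^-6; √(3.17ν²L/(gD³h_f)) = 6.79×10^-5
Q = -0.965·0.01973·ln(6.916×10^-5) = 0.1824 m³/s
Check: V = 2.48 m/s, Re = 3.08×10^5, f = 0.01435, h_f = 7.73 m ≈ 7.78 m ✓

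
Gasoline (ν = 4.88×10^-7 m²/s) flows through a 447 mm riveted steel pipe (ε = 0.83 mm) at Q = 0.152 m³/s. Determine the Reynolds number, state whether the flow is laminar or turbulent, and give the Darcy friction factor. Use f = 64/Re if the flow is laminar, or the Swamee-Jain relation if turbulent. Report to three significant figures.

Re ≈ 8.87×10^5; turbulent; f ≈ 0.0233

V = 4Q/(πD²) = 0.9686 m/s
Re = VD/ν = 0.9686·0.447/4.88×10^-7 = 8.87×10^5
Re > 4000 → turbulent; ε/D = 0.00186
Swamee-Jain: f = 0.02327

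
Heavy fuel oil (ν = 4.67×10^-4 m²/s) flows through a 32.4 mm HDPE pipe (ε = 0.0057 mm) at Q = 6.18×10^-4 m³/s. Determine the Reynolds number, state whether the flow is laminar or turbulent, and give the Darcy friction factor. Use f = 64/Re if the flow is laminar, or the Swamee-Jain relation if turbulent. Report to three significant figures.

V = 4Q/(πD²) = 0.7496 m/s
Re = VD/ν = 0.7496·0.0324/4.67×10^-4 = 52.0
Re < 2300 → laminar → f = 64/Re = 1.231

Re ≈ 52.0; laminar; f = 64/Re ≈ 1.23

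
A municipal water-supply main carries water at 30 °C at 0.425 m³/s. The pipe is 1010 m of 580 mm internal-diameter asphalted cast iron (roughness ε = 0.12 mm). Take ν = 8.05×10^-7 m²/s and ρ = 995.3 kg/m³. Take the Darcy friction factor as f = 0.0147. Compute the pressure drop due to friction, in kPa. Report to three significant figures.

V = 4Q/(πD²) = 4·0.425/(π·0.580²) = 1.609 m/s
h_f = f(L/D)V²/(2g) = 0.01470·(1010/0.580)·1.609²/(2·9.81) = 3.376 m
Δp = ρg·h_f = 995.3·9.81·3.376 = 32.96 kPa

Δp ≈ 33.0 kPa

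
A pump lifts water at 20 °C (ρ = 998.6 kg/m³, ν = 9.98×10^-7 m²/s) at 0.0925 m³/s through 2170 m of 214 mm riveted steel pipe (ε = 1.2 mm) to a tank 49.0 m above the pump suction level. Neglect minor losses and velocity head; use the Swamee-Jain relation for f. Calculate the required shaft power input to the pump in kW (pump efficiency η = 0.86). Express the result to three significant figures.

P_shaft ≈ 166 kW

V = 4Q/(πD²) = 2.572 m/s; Re = 5.51×10^5; ε/D = 0.00561; f = 0.03170
h_f = f(L/D)V²/2g = 108.3 m
Total head H = z + h_f = 49.0 + 108.3 = 157.3 m
P_hyd = ρgQH = 998.6·9.81·0.0925·157.3 = 142.6 kW
P_shaft = P_hyd/η = 142.6/0.86 = 165.8 kW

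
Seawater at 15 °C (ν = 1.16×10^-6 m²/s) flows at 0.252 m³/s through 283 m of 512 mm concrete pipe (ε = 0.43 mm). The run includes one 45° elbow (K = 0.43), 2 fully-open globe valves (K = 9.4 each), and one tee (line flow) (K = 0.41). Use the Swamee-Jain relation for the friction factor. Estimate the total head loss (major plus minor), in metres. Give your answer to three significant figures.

V = 4Q/(πD²) = 1.224 m/s; V²/2g = 0.07636 m
Re = 5.40×10^5, ε/D = 8.40×10^-4 → f = 0.01957 (Swamee-Jain)
Major: h_f = f(L/D)·V²/2g = 0.01957·552.7·0.07636 = 0.8261 m
Minor: ΣK = 19.6; h_m = ΣK·V²/2g = 1.500 m
Total H_L = 0.8261 + 1.500 = 2.326 m

H_L ≈ 2.33 m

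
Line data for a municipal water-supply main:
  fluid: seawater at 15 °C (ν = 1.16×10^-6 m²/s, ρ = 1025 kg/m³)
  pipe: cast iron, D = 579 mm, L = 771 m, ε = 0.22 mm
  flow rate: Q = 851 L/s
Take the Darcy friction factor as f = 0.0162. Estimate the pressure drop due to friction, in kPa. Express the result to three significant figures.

Δp ≈ 115 kPa

V = 4Q/(πD²) = 4·0.851/(π·0.579²) = 3.232 m/s
h_f = f(L/D)V²/(2g) = 0.01620·(771/0.579)·3.232²/(2·9.81) = 11.49 m
Δp = ρg·h_f = 1025·9.81·11.49 = 115.5 kPa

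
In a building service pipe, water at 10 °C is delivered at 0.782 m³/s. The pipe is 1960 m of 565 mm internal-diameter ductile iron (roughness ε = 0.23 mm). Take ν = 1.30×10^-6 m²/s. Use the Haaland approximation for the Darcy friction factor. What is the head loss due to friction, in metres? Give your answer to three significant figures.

V = 4Q/(πD²) = 4·0.782/(π·0.565²) = 3.119 m/s
Re = VD/ν = 3.119·0.565/1.30×10^-6 = 1.36×10^6 → turbulent
ε/D = 0.23/565 = 4.07×10^-4
Haaland: f = 0.01637
h_f = f(L/D)V²/(2g) = 0.01637·(1960/0.565)·3.119²/(2·9.81) = 28.15 m

h_f ≈ 28.2 m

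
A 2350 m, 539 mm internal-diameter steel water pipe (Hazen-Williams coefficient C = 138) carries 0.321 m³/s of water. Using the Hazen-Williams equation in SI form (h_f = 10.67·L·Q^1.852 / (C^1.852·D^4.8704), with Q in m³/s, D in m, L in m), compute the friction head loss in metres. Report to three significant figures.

h_f ≈ 6.75 m

h_f = 10.67·2350·0.321^1.852 / (138^1.852·0.539^4.8704) = 6.753 m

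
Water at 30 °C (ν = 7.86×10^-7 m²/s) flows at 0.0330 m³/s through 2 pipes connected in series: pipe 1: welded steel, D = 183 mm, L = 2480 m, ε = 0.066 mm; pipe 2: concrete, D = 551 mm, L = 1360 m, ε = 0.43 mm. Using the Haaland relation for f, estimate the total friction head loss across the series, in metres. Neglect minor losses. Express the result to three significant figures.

H ≈ 18.8 m

Pipe 1: V = 1.255 m/s, Re = 2.92×10^5, ε/D = 3.61×10^-4, f = 0.01725, h_1 = f(L/D)V²/2g = 18.76 m
Pipe 2: V = 0.1384 m/s, Re = 9.70×10^4, ε/D = 7.80×10^-4, f = 0.02124, h_2 = f(L/D)V²/2g = 0.05118 m
Series → Q common, losses add: H = Σh = 18.81 m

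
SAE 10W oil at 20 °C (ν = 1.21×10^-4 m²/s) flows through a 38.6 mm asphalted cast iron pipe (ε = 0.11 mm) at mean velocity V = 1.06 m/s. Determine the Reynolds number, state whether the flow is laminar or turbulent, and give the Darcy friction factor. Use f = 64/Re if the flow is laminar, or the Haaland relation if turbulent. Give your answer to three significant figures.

Re ≈ 338; laminar; f = 64/Re ≈ 0.189

Re = VD/ν = 1.060·0.0386/1.21×10^-4 = 338
Re < 2300 → laminar → f = 64/Re = 0.1893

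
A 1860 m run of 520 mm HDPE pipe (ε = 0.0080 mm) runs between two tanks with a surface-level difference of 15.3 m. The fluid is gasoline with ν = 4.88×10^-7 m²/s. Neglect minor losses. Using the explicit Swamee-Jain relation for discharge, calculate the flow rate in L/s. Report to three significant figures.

Q ≈ 604 L/s

Swamee-Jain (Type II): Q = -0.965·√(gD⁵h_f/L)·ln[ε/(3.7D) + √(3.17ν²L/(gD³h_f))]
√(gD⁵h_f/L) = √(9.81·0.520⁵·15.3/1860) = 0.05539
ε/(3.7D) = 4.16×10^-6; √(3.17ν²L/(gD³h_f)) = 8.16×10^-6
Q = -0.965·0.05539·ln(1.231×10^-5) = 0.6043 m³/s
Check: V = 2.85 m/s, Re = 3.03×10^6, f = 0.01041, h_f = 15.4 m ≈ 15.3 m ✓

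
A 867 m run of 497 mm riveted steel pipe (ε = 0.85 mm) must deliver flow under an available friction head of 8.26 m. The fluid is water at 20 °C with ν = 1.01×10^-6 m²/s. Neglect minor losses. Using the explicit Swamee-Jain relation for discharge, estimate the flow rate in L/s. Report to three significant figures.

Q ≈ 393 L/s

Swamee-Jain (Type II): Q = -0.965·√(gD⁵h_f/L)·ln[ε/(3.7D) + √(3.17ν²L/(gD³h_f))]
√(gD⁵h_f/L) = √(9.81·0.497⁵·8.26/867) = 0.05324
ε/(3.7D) = 4.62×10^-4; √(3.17ν²L/(gD³h_f)) = 1.68×10^-5
Q = -0.965·0.05324·ln(4.790×10^-4) = 0.3927 m³/s
Check: V = 2.02 m/s, Re = 9.96×10^5, f = 0.02276, h_f = 8.29 m ≈ 8.26 m ✓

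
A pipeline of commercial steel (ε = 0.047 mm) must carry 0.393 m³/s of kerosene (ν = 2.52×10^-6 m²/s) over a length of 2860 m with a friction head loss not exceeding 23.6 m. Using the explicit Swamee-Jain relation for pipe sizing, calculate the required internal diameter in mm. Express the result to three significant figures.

D ≈ 475 mm

Swamee-Jain (Type III): D = 0.66·[ε^1.25·(LQ²/(gh_f))^4.75 + ν·Q^9.4·(L/(gh_f))^5.2]^0.04
LQ²/(gh_f) = 1.908; L/(gh_f) = 12.35
Term 1 = ε^1.25·(…)^4.75 = 8.37×10^-5; Term 2 = ν·Q^9.4·(…)^5.2 = 1.84×10^-4
D = 0.66·(8.37×10^-5 + 1.84×10^-4)^0.04 = 0.4750 m = 475 mm
Check: V = 2.22 m/s, Re = 4.18×10^5, f = 0.01477, h_f = 22.3 m ≈ 23.6 m ✓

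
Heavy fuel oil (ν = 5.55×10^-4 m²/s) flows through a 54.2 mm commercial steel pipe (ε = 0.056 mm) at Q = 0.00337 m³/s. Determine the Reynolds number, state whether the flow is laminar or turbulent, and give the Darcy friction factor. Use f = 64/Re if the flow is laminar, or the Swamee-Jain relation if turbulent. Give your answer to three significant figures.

V = 4Q/(πD²) = 1.461 m/s
Re = VD/ν = 1.461·0.0542/5.55×10^-4 = 143
Re < 2300 → laminar → f = 64/Re = 0.4487

Re ≈ 143; laminar; f = 64/Re ≈ 0.449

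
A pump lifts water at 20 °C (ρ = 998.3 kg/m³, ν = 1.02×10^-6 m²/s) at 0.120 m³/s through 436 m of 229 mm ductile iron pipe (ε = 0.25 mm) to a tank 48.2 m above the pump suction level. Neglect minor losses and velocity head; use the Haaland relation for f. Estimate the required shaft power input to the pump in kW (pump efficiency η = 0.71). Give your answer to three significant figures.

V = 4Q/(πD²) = 2.914 m/s; Re = 6.54×10^5; ε/D = 0.00109; f = 0.02048
h_f = f(L/D)V²/2g = 16.87 m
Total head H = z + h_f = 48.2 + 16.87 = 65.07 m
P_hyd = ρgQH = 998.3·9.81·0.120·65.07 = 76.47 kW
P_shaft = P_hyd/η = 76.47/0.71 = 107.7 kW

P_shaft ≈ 108 kW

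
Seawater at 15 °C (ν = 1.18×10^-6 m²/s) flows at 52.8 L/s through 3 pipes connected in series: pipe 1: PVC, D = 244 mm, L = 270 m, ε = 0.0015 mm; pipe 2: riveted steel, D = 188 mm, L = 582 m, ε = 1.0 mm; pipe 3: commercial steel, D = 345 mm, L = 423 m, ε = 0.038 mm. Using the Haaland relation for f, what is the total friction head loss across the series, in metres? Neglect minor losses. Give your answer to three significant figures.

H ≈ 19.3 m

Pipe 1: V = 1.129 m/s, Re = 2.33×10^5, ε/D = 6.15×10^-6, f = 0.01508, h_1 = f(L/D)V²/2g = 1.085 m
Pipe 2: V = 1.902 m/s, Re = 3.03×10^5, ε/D = 0.00532, f = 0.03128, h_2 = f(L/D)V²/2g = 17.86 m
Pipe 3: V = 0.5648 m/s, Re = 1.65×10^5, ε/D = 1.10×10^-4, f = 0.01677, h_3 = f(L/D)V²/2g = 0.3343 m
Series → Q common, losses add: H = Σh = 19.28 m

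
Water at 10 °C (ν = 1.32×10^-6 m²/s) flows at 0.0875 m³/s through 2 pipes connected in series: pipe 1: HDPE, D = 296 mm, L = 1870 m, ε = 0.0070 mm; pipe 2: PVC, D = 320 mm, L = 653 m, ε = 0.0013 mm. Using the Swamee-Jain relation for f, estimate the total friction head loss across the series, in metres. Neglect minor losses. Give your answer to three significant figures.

Pipe 1: V = 1.272 m/s, Re = 2.85×10^5, ε/D = 2.36×10^-5, f = 0.01478, h_1 = f(L/D)V²/2g = 7.694 m
Pipe 2: V = 1.088 m/s, Re = 2.64×10^5, ε/D = 4.06×10^-6, f = 0.01477, h_2 = f(L/D)V²/2g = 1.819 m
Series → Q common, losses add: H = Σh = 9.512 m

H ≈ 9.51 m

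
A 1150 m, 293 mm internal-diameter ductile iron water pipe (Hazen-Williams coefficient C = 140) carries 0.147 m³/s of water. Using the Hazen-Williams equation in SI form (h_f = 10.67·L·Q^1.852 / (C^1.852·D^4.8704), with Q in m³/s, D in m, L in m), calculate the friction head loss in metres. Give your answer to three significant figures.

h_f = 10.67·1150·0.147^1.852 / (140^1.852·0.293^4.8704) = 14.75 m

h_f ≈ 14.7 m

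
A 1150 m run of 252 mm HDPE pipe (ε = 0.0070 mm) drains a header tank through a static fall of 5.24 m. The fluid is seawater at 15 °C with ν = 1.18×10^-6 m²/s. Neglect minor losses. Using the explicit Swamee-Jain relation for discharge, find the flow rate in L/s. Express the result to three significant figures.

Q ≈ 60.9 L/s

Swamee-Jain (Type II): Q = -0.965·√(gD⁵h_f/L)·ln[ε/(3.7D) + √(3.17ν²L/(gD³h_f))]
√(gD⁵h_f/L) = √(9.81·0.252⁵·5.24/1150) = 0.006740
ε/(3.7D) = 7.51×10^-6; √(3.17ν²L/(gD³h_f)) = 7.86×10^-5
Q = -0.965·0.006740·ln(8.606×10^-5) = 0.06088 m³/s
Check: V = 1.22 m/s, Re = 2.61×10^5, f = 0.01506, h_f = 5.22 m ≈ 5.24 m ✓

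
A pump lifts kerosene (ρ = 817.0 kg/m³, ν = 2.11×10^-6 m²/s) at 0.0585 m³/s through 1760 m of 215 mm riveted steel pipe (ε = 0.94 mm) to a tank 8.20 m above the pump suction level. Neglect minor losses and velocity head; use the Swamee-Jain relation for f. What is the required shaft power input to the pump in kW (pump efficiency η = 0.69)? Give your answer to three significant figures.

P_shaft ≈ 27.7 kW

V = 4Q/(πD²) = 1.611 m/s; Re = 1.64×10^5; ε/D = 0.00437; f = 0.03000
h_f = f(L/D)V²/2g = 32.50 m
Total head H = z + h_f = 8.20 + 32.50 = 40.70 m
P_hyd = ρgQH = 817.0·9.81·0.0585·40.70 = 19.08 kW
P_shaft = P_hyd/η = 19.08/0.69 = 27.66 kW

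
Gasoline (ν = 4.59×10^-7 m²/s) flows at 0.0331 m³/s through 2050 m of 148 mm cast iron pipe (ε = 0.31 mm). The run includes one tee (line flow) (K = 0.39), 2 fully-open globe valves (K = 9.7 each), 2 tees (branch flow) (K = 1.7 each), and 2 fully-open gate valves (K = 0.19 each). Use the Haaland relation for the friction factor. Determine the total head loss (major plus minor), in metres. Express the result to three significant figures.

H_L ≈ 67.2 m

V = 4Q/(πD²) = 1.924 m/s; V²/2g = 0.1887 m
Re = 6.20×10^5, ε/D = 0.00209 → f = 0.02401 (Haaland)
Major: h_f = f(L/D)·V²/2g = 0.02401·13851·0.1887 = 62.75 m
Minor: ΣK = 23.6; h_m = ΣK·V²/2g = 4.447 m
Total H_L = 62.75 + 4.447 = 67.20 m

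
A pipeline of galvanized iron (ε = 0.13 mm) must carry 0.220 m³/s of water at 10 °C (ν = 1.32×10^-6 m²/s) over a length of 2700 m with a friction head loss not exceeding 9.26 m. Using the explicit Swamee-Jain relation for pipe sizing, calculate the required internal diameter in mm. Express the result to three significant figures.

D ≈ 460 mm

Swamee-Jain (Type III): D = 0.66·[ε^1.25·(LQ²/(gh_f))^4.75 + ν·Q^9.4·(L/(gh_f))^5.2]^0.04
LQ²/(gh_f) = 1.439; L/(gh_f) = 29.72
Term 1 = ε^1.25·(…)^4.75 = 7.81×10^-5; Term 2 = ν·Q^9.4·(…)^5.2 = 3.98×10^-5
D = 0.66·(7.81×10^-5 + 3.98×10^-5)^0.04 = 0.4596 m = 460 mm
Check: V = 1.33 m/s, Re = 4.62×10^5, f = 0.01633, h_f = 8.60 m ≈ 9.26 m ✓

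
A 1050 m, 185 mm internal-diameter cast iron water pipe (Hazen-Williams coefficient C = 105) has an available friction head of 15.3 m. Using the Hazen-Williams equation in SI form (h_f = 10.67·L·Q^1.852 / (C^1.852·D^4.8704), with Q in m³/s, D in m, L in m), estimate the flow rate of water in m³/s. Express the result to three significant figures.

Rearranging: Q = [h_f·C^1.852·D^4.8704 / (10.67·L)]^(1/1.852)
Q = [15.3·105^1.852·0.185^4.8704 / (10.67·1050)]^0.540 = 0.03525 m³/s

Q ≈ 0.0353 m³/s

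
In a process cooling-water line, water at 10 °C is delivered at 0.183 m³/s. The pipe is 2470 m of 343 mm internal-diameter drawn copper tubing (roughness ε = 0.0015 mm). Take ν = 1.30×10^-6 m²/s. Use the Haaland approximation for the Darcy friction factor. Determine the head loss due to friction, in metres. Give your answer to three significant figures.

h_f ≈ 18.7 m

V = 4Q/(πD²) = 4·0.183/(π·0.343²) = 1.980 m/s
Re = VD/ν = 1.980·0.343/1.30×10^-6 = 5.23×10^5 → turbulent
ε/D = 0.0015/343 = 4.37×10^-6
Haaland: f = 0.01301
h_f = f(L/D)V²/(2g) = 0.01301·(2470/0.343)·1.980²/(2·9.81) = 18.73 m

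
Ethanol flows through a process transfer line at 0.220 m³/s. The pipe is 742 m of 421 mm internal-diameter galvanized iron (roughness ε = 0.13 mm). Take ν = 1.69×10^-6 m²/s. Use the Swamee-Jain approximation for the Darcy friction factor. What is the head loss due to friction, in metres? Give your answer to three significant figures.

h_f ≈ 3.75 m

V = 4Q/(πD²) = 4·0.220/(π·0.421²) = 1.580 m/s
Re = VD/ν = 1.580·0.421/1.69×10^-6 = 3.94×10^5 → turbulent
ε/D = 0.13/421 = 3.09×10^-4
Swamee-Jain: f = 0.01673
h_f = f(L/D)V²/(2g) = 0.01673·(742/0.421)·1.580²/(2·9.81) = 3.754 m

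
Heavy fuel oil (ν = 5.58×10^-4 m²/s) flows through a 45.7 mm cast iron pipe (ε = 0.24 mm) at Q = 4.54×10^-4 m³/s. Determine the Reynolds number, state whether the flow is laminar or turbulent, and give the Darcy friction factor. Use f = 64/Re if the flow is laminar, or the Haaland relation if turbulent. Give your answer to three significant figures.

V = 4Q/(πD²) = 0.2768 m/s
Re = VD/ν = 0.2768·0.0457/5.58×10^-4 = 22.7
Re < 2300 → laminar → f = 64/Re = 2.823

Re ≈ 22.7; laminar; f = 64/Re ≈ 2.82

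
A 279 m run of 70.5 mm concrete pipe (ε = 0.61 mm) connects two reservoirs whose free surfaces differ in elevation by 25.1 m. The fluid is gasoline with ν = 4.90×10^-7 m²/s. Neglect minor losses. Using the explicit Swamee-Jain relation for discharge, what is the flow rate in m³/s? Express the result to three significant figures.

Swamee-Jain (Type II): Q = -0.965·√(gD⁵h_f/L)·ln[ε/(3.7D) + √(3.17ν²L/(gD³h_f))]
√(gD⁵h_f/L) = √(9.81·0.0705⁵·25.1/279) = 0.001240
ε/(3.7D) = 0.00234; √(3.17ν²L/(gD³h_f)) = 4.96×10^-5
Q = -0.965·0.001240·ln(0.002388) = 0.007223 m³/s
Check: V = 1.85 m/s, Re = 2.66×10^5, f = 0.03649, h_f = 25.2 m ≈ 25.1 m ✓

Q ≈ 0.00722 m³/s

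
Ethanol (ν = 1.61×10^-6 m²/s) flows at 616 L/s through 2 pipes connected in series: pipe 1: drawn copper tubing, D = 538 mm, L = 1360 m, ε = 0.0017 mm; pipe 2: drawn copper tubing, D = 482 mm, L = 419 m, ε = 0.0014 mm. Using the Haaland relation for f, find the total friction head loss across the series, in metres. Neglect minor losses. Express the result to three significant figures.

Pipe 1: V = 2.710 m/s, Re = 9.05×10^5, ε/D = 3.16×10^-6, f = 0.01183, h_1 = f(L/D)V²/2g = 11.19 m
Pipe 2: V = 3.376 m/s, Re = 1.01×10^6, ε/D = 2.90×10^-6, f = 0.01161, h_2 = f(L/D)V²/2g = 5.864 m
Series → Q common, losses add: H = Σh = 17.06 m

H ≈ 17.1 m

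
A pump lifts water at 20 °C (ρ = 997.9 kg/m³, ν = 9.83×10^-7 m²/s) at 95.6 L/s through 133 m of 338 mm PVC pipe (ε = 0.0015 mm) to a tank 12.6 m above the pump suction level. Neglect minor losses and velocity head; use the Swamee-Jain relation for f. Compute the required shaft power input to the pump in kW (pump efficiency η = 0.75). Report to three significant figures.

V = 4Q/(πD²) = 1.065 m/s; Re = 3.66×10^5; ε/D = 4.44×10^-6; f = 0.01391
h_f = f(L/D)V²/2g = 0.3167 m
Total head H = z + h_f = 12.6 + 0.3167 = 12.92 m
P_hyd = ρgQH = 997.9·9.81·0.0956·12.92 = 12.09 kW
P_shaft = P_hyd/η = 12.09/0.75 = 16.12 kW

P_shaft ≈ 16.1 kW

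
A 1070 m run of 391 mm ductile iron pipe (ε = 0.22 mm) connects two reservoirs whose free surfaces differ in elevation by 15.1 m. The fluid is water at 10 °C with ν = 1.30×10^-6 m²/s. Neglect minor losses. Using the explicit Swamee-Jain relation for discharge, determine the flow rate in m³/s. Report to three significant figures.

Swamee-Jain (Type II): Q = -0.965·√(gD⁵h_f/L)·ln[ε/(3.7D) + √(3.17ν²L/(gD³h_f))]
√(gD⁵h_f/L) = √(9.81·0.391⁵·15.1/1070) = 0.03557
ε/(3.7D) = 1.52×10^-4; √(3.17ν²L/(gD³h_f)) = 2.54×10^-5
Q = -0.965·0.03557·ln(1.775×10^-4) = 0.2964 m³/s
Check: V = 2.47 m/s, Re = 7.43×10^5, f = 0.01787, h_f = 15.2 m ≈ 15.1 m ✓

Q ≈ 0.296 m³/s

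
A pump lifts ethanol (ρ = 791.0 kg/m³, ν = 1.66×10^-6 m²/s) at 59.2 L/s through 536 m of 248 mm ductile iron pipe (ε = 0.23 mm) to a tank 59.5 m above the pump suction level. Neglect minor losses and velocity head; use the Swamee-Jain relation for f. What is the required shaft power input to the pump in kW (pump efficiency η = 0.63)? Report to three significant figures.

V = 4Q/(πD²) = 1.226 m/s; Re = 1.83×10^5; ε/D = 9.27×10^-4; f = 0.02102
h_f = f(L/D)V²/2g = 3.478 m
Total head H = z + h_f = 59.5 + 3.478 = 62.98 m
P_hyd = ρgQH = 791.0·9.81·0.0592·62.98 = 28.93 kW
P_shaft = P_hyd/η = 28.93/0.63 = 45.92 kW

P_shaft ≈ 45.9 kW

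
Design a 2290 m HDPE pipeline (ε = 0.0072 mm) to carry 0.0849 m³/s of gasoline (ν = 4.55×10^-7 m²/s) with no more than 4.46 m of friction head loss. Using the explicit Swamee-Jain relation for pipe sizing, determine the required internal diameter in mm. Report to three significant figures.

Swamee-Jain (Type III): D = 0.66·[ε^1.25·(LQ²/(gh_f))^4.75 + ν·Q^9.4·(L/(gh_f))^5.2]^0.04
LQ²/(gh_f) = 0.3773; L/(gh_f) = 52.34
Term 1 = ε^1.25·(…)^4.75 = 3.64×10^-9; Term 2 = ν·Q^9.4·(…)^5.2 = 3.37×10^-8
D = 0.66·(3.64×10^-9 + 3.37×10^-8)^0.04 = 0.3330 m = 333 mm
Check: V = 0.975 m/s, Re = 7.13×10^5, f = 0.01272, h_f = 4.24 m ≈ 4.46 m ✓

D ≈ 333 mm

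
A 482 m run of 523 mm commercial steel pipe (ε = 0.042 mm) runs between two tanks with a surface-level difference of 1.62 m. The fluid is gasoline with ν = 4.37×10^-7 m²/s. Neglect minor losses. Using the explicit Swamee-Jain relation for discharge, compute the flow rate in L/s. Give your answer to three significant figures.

Q ≈ 358 L/s

Swamee-Jain (Type II): Q = -0.965·√(gD⁵h_f/L)·ln[ε/(3.7D) + √(3.17ν²L/(gD³h_f))]
√(gD⁵h_f/L) = √(9.81·0.523⁵·1.62/482) = 0.03592
ε/(3.7D) = 2.17×10^-5; √(3.17ν²L/(gD³h_f)) = 1.13×10^-5
Q = -0.965·0.03592·ln(3.303×10^-5) = 0.3576 m³/s
Check: V = 1.66 m/s, Re = 1.99×10^6, f = 0.01252, h_f = 1.63 m ≈ 1.62 m ✓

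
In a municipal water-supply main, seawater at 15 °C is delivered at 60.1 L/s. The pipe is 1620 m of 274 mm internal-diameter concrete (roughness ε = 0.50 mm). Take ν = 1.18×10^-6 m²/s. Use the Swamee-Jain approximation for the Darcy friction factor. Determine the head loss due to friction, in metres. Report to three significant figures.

h_f ≈ 7.46 m

V = 4Q/(πD²) = 4·0.0601/(π·0.274²) = 1.019 m/s
Re = VD/ν = 1.019·0.274/1.18×10^-6 = 2.37×10^5 → turbulent
ε/D = 0.50/274 = 0.00182
Swamee-Jain: f = 0.02383
h_f = f(L/D)V²/(2g) = 0.02383·(1620/0.274)·1.019²/(2·9.81) = 7.460 m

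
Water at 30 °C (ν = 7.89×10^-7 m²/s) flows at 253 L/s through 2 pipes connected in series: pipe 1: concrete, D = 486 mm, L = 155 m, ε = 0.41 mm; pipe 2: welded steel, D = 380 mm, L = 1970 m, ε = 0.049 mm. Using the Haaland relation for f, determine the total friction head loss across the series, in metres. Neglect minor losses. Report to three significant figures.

Pipe 1: V = 1.364 m/s, Re = 8.40×10^5, ε/D = 8.44×10^-4, f = 0.01924, h_1 = f(L/D)V²/2g = 0.5818 m
Pipe 2: V = 2.231 m/s, Re = 1.07×10^6, ε/D = 1.29×10^-4, f = 0.01367, h_2 = f(L/D)V²/2g = 17.97 m
Series → Q common, losses add: H = Σh = 18.55 m

H ≈ 18.6 m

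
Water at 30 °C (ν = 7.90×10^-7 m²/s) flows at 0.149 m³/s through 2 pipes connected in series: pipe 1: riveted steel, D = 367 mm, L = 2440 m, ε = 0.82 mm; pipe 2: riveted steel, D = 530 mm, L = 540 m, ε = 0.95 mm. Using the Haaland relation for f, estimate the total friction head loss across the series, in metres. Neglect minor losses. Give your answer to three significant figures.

H ≈ 17.0 m

Pipe 1: V = 1.409 m/s, Re = 6.54×10^5, ε/D = 0.00223, f = 0.02440, h_1 = f(L/D)V²/2g = 16.41 m
Pipe 2: V = 0.6754 m/s, Re = 4.53×10^5, ε/D = 0.00179, f = 0.02318, h_2 = f(L/D)V²/2g = 0.5491 m
Series → Q common, losses add: H = Σh = 16.96 m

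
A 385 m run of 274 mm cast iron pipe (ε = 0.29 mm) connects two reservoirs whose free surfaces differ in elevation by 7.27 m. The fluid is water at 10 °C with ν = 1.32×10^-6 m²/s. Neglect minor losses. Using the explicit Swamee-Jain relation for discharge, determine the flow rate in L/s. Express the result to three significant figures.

Swamee-Jain (Type II): Q = -0.965·√(gD⁵h_f/L)·ln[ε/(3.7D) + √(3.17ν²L/(gD³h_f))]
√(gD⁵h_f/L) = √(9.81·0.274⁵·7.27/385) = 0.01691
ε/(3.7D) = 2.86×10^-4; √(3.17ν²L/(gD³h_f)) = 3.81×10^-5
Q = -0.965·0.01691·ln(3.241×10^-4) = 0.1311 m³/s
Check: V = 2.22 m/s, Re = 4.62×10^5, f = 0.02065, h_f = 7.32 m ≈ 7.27 m ✓

Q ≈ 131 L/s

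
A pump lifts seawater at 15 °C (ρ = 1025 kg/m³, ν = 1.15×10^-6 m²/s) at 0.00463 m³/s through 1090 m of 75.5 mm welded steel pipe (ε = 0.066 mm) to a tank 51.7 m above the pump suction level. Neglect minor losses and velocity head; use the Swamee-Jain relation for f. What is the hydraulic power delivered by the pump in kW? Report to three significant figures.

V = 4Q/(πD²) = 1.034 m/s; Re = 6.79×10^4; ε/D = 8.74×10^-4; f = 0.02286
h_f = f(L/D)V²/2g = 17.99 m
Total head H = z + h_f = 51.7 + 17.99 = 69.69 m
P_hyd = ρgQH = 1025·9.81·0.00463·69.69 = 3.245 kW

P_hyd ≈ 3.24 kW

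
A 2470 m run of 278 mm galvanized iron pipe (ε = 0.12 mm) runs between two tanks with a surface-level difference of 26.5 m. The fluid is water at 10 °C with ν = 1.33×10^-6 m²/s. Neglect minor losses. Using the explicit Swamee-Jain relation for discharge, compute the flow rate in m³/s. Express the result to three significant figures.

Q ≈ 0.111 m³/s

Swamee-Jain (Type II): Q = -0.965·√(gD⁵h_f/L)·ln[ε/(3.7D) + √(3.17ν²L/(gD³h_f))]
√(gD⁵h_f/L) = √(9.81·0.278⁵·26.5/2470) = 0.01322
ε/(3.7D) = 1.17×10^-4; √(3.17ν²L/(gD³h_f)) = 4.98×10^-5
Q = -0.965·0.01322·ln(1.665×10^-4) = 0.1110 m³/s
Check: V = 1.83 m/s, Re = 3.82×10^5, f = 0.01762, h_f = 26.7 m ≈ 26.5 m ✓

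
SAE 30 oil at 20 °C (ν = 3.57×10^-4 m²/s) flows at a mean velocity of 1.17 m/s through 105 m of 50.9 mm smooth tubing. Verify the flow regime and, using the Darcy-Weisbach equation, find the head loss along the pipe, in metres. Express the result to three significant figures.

Re = VD/ν = 1.17·0.05090/3.57×10^-4 = 167 → laminar (Re < 2300)
f = 64/Re = 0.3837
h_f = f(L/D)V²/(2g) = 0.3837·(105/0.05090)·1.17²/(2·9.81) = 55.22 m

h_f ≈ 55.2 m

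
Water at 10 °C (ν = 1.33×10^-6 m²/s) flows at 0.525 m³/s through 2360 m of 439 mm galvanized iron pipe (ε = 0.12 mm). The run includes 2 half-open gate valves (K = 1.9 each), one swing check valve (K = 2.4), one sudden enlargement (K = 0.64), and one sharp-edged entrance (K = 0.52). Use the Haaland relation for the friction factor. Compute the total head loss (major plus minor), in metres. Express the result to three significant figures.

H_L ≈ 54.9 m

V = 4Q/(πD²) = 3.468 m/s; V²/2g = 0.6132 m
Re = 1.14×10^6, ε/D = 2.73×10^-4 → f = 0.01527 (Haaland)
Major: h_f = f(L/D)·V²/2g = 0.01527·5376·0.6132 = 50.35 m
Minor: ΣK = 7.36; h_m = ΣK·V²/2g = 4.513 m
Total H_L = 50.35 + 4.513 = 54.86 m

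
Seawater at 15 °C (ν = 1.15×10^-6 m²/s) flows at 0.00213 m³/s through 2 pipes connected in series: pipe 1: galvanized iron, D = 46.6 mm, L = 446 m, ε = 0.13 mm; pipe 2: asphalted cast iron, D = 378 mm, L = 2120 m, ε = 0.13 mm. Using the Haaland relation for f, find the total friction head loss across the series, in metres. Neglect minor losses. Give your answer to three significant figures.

Pipe 1: V = 1.249 m/s, Re = 5.06×10^4, ε/D = 0.00279, f = 0.02800, h_1 = f(L/D)V²/2g = 21.30 m
Pipe 2: V = 0.01898 m/s, Re = 6240, ε/D = 3.44×10^-4, f = 0.03563, h_2 = f(L/D)V²/2g = 0.003669 m
Series → Q common, losses add: H = Σh = 21.30 m

H ≈ 21.3 m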